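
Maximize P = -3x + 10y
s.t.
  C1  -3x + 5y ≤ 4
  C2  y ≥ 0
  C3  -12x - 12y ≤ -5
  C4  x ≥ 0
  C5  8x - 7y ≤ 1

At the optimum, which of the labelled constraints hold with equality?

Vertices and P = -3x + 10y:
  (0, 4/5) → P = 8
  (33/19, 35/19) → P = 251/19
  (0, 5/12) → P = 25/6
  (47/180, 7/45) → P = 139/180

The maximum is at (33/19, 35/19). Substituting into each constraint, equality holds for C1 and C5; the remaining constraints have slack.

C1 and C5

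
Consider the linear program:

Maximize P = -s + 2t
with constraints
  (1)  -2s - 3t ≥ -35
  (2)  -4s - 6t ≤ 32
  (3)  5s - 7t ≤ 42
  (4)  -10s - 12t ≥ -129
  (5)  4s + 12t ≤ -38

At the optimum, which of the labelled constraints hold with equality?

(2) and (5)

Vertices and P = -s + 2t:
  (14/29, -164/29) → P = -342/29
  (-13/2, -1) → P = 9/2
  (119/44, -179/44) → P = -477/44

The maximum is at (-13/2, -1). Substituting into each constraint, equality holds for (2) and (5); the remaining constraints have slack.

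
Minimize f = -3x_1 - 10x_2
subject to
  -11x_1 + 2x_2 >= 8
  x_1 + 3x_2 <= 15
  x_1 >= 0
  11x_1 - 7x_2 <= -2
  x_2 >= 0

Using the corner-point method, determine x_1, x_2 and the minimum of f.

x_1 = 0, x_2 = 5, minimum f = -50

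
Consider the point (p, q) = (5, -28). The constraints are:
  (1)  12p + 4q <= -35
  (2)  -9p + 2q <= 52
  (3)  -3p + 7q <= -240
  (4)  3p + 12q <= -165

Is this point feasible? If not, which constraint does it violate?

not feasible — violates (3)

Constraint (3): -3p + 7q = -211, which is not ≤ -240. All other constraints are satisfied.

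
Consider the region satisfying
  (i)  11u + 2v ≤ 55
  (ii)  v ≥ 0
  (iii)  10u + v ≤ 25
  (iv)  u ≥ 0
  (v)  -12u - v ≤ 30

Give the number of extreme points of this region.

3

Of the 10 pairwise boundary intersections, those satisfying every inequality are:
  (5/2, 0)
  (0, 0)
  (0, 25)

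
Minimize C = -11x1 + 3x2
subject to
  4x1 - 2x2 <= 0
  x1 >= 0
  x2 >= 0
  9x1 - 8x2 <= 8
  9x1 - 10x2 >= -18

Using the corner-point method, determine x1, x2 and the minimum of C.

Corner points and C = -11x1 + 3x2:
  (0, 0) → C = 0
  (18/11, 36/11) → C = -90/11
  (0, 9/5) → C = 27/5

x1 = 18/11, x2 = 36/11, minimum C = -90/11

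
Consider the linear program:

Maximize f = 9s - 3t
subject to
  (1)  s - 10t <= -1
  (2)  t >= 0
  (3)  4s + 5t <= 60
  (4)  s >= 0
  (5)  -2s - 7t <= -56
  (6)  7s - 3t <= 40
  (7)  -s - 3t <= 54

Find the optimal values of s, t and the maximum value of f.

s = 70/9, t = 52/9, maximum f = 158/3

Extreme points and f = 9s - 3t:
  (0, 12) → f = -36
  (70/9, 52/9) → f = 158/3
  (0, 8) → f = -24

The optimum lies where 4s + 5t = 60 and -2s - 7t = -56.
Solving simultaneously gives s = 70/9, t = 52/9.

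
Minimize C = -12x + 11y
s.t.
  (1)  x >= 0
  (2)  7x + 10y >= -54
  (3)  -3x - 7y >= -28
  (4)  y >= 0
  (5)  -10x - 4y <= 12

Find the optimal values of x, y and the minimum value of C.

Feasible corners and C = -12x + 11y:
  (0, 4) → C = 44
  (0, 0) → C = 0
  (28/3, 0) → C = -112

The optimum lies where -3x - 7y = -28 and y = 0.
Solving simultaneously gives x = 28/3, y = 0.

x = 28/3, y = 0, minimum C = -112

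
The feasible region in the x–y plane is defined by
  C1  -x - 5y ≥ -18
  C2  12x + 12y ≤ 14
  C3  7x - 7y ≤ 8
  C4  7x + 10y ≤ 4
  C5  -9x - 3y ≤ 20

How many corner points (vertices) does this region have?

Pairwise boundary intersections that survive every other constraint:
  (108/119, -4/17)
  (-29/21, -53/21)
  (-212/69, 176/69)

3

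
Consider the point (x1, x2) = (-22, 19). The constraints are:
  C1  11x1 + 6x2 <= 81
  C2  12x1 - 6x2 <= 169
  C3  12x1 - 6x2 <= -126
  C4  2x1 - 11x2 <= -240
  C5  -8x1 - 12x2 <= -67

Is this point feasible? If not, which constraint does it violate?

Constraint C5: -8x1 - 12x2 = -52, which is not ≤ -67. All other constraints are satisfied.

not feasible — violates C5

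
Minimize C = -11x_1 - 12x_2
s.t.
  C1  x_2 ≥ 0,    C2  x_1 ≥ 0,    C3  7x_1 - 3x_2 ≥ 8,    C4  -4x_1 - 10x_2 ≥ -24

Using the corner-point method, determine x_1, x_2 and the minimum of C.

Feasible corners and C = -11x_1 - 12x_2:
  (8/7, 0) → C = -88/7
  (6, 0) → C = -66
  (76/41, 68/41) → C = -1652/41

x_1 = 6, x_2 = 0, minimum C = -66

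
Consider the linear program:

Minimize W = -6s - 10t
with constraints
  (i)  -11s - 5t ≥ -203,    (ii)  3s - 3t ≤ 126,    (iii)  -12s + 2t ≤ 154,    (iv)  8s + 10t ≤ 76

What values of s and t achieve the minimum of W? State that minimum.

Vertices and W = -6s - 10t:
  (413/16, -259/16) → W = 7
  (165/7, -394/35) → W = -202/7
  (-119/5, -329/5) → W = 4004/5
  (-347/34, 268/17) → W = -1639/17

s = -347/34, t = 268/17, minimum W = -1639/17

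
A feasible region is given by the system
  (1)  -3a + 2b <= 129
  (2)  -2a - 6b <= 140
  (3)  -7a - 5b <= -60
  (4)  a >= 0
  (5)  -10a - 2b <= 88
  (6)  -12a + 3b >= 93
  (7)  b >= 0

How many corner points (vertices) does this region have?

3

Pairwise boundary intersections that survive every other constraint:
  (0, 129/2)
  (67/5, 423/5)
  (0, 31)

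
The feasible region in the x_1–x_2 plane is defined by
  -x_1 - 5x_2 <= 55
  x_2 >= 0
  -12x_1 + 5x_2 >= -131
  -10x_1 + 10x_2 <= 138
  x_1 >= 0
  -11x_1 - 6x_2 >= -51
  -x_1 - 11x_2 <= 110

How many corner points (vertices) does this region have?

3

Of the 21 pairwise boundary intersections, those satisfying every inequality are:
  (0, 0)
  (51/11, 0)
  (0, 17/2)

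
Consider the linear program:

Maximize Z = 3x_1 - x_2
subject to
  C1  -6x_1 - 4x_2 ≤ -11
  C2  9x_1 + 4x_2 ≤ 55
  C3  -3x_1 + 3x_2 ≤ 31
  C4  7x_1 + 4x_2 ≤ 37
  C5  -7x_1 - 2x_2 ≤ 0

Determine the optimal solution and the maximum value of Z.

x_1 = 44/3, x_2 = -77/4, maximum Z = 253/4

Feasible corners and Z = 3x_1 - x_2:
  (44/3, -77/4) → Z = 253/4
  (-11/8, 77/16) → Z = -143/16
  (9, -13/2) → Z = 67/2
  (-13/33, 328/33) → Z = -367/33
  (-62/27, 217/27) → Z = -403/27

The binding constraints are -6x_1 - 4x_2 = -11 and 9x_1 + 4x_2 = 55.
Solving simultaneously gives x_1 = 44/3, x_2 = -77/4.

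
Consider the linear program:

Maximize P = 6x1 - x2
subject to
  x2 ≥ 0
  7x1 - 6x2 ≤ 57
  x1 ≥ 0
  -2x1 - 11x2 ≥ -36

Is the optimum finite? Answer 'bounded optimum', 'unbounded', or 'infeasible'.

Extreme points and P = 6x1 - x2:
  (57/7, 0) → P = 342/7
  (0, 0) → P = 0
  (843/89, 138/89) → P = 4920/89
  (0, 36/11) → P = -36/11
The feasible region has finitely many vertices and no improving ray; the maximum is 4920/89 at (843/89, 138/89).

bounded optimum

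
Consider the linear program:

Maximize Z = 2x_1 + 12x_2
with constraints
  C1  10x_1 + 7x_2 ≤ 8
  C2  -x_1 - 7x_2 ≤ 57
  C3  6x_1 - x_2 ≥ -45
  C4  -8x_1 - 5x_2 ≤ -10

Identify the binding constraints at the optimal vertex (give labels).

Corner points and Z = 2x_1 + 12x_2:
  (65/9, -578/63) → Z = -6026/63
  (5, -6) → Z = -62
  (355/51, -466/51) → Z = -4882/51

The maximum is at (5, -6). Substituting into each constraint, equality holds for C1 and C4; the remaining constraints have slack.

C1 and C4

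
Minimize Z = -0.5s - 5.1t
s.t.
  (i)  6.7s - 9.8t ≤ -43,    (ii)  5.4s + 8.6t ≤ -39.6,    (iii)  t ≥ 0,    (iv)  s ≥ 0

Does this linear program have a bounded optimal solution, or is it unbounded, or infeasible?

infeasible

The boundaries 6.7s - 9.8t = -43 and s = 0 meet at (0, 215/49), but that point violates 5.4s + 8.6t ≤ -39.6. Every candidate vertex is excluded by some other constraint, so the feasible region is empty.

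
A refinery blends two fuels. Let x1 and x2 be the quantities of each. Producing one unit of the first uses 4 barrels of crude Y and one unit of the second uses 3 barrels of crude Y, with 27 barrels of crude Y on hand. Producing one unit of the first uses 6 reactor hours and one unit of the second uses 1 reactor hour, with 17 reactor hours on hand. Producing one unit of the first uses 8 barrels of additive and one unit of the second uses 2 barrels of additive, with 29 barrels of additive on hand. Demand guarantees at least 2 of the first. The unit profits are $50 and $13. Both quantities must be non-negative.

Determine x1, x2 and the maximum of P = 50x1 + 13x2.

Vertices and P = 50x1 + 13x2:
  (17/6, 0) → P = 425/3
  (2, 0) → P = 100
  (2, 5) → P = 165

The optimum lies where 6x1 + x2 = 17 and x1 = 2.
Solving simultaneously gives x1 = 2, x2 = 5.

x1 = 2, x2 = 5, maximum P = 165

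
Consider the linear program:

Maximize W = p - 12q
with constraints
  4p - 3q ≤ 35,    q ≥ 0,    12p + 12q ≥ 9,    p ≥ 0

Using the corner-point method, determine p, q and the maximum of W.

Feasible corners and W = p - 12q:
  (35/4, 0) → W = 35/4
  (3/4, 0) → W = 3/4
  (0, 3/4) → W = -9
The feasible region is unbounded (it extends along (0, 1), (3, 4)), but W strictly decreases along every unbounded feasible direction, so there is no improving ray and the maximum is attained at a vertex.

At the optimal vertex, 4p - 3q = 35 and q = 0.
Solving simultaneously gives p = 35/4, q = 0.

p = 35/4, q = 0, maximum W = 35/4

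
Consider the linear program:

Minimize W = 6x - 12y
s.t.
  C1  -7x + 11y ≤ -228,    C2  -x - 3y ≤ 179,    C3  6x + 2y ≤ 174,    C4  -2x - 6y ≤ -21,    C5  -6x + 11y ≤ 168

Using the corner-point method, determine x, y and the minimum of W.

Extreme points and W = 6x - 12y:
  (237/8, -15/8) → W = 801/4
  (1599/64, -309/64) → W = 6651/32
  (501/16, -111/16) → W = 2169/8

x = 237/8, y = -15/8, minimum W = 801/4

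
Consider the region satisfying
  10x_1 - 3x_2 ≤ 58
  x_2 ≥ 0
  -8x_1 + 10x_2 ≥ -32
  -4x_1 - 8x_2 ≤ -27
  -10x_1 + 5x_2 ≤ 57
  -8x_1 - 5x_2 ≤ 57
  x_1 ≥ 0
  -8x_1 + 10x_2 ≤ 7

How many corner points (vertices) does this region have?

4

The feasible vertices (each the meet of two boundaries and inside every other half-plane) are:
  (121/19, 36/19)
  (601/76, 267/38)
  (263/52, 11/13)
  (107/52, 61/26)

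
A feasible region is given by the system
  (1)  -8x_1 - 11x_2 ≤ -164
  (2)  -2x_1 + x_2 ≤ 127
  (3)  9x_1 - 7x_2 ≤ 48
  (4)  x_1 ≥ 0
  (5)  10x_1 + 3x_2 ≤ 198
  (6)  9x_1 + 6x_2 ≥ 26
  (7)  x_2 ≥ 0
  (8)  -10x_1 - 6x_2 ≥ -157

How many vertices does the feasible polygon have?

4

Of the 28 pairwise boundary intersections, those satisfying every inequality are:
  (1676/155, 1092/155)
  (0, 164/11)
  (1387/124, 933/124)
  (0, 157/6)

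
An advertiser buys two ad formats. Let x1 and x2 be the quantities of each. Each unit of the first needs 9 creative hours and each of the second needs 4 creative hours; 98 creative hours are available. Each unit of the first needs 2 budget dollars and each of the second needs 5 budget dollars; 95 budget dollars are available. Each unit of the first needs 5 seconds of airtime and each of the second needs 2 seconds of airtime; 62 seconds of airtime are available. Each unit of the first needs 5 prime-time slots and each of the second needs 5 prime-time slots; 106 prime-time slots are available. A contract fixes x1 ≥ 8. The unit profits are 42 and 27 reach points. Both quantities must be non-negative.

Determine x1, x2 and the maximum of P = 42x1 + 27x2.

x1 = 8, x2 = 13/2, maximum P = 1023/2

Corner points and P = 42x1 + 27x2:
  (98/9, 0) → P = 1372/3
  (8, 0) → P = 336
  (8, 13/2) → P = 1023/2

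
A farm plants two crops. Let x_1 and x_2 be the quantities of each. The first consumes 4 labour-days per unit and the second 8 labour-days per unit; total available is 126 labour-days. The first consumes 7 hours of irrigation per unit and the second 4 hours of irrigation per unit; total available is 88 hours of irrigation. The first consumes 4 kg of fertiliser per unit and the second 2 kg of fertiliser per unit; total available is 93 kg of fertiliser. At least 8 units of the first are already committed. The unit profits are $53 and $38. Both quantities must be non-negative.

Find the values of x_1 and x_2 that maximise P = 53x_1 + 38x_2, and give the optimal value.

Vertices and P = 53x_1 + 38x_2:
  (88/7, 0) → P = 4664/7
  (8, 0) → P = 424
  (8, 8) → P = 728

x_1 = 8, x_2 = 8, maximum P = 728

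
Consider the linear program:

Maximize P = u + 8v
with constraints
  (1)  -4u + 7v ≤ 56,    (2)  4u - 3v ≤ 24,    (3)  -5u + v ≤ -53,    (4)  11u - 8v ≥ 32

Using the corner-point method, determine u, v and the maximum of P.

Feasible corners and P = u + 8v:
  (21, 20) → P = 181
  (224/15, 248/15) → P = 736/5
  (135/11, 92/11) → P = 871/11
  (392/29, 423/29) → P = 3776/29

At the optimal vertex, -4u + 7v = 56 and 4u - 3v = 24.
Solving simultaneously gives u = 21, v = 20.

u = 21, v = 20, maximum P = 181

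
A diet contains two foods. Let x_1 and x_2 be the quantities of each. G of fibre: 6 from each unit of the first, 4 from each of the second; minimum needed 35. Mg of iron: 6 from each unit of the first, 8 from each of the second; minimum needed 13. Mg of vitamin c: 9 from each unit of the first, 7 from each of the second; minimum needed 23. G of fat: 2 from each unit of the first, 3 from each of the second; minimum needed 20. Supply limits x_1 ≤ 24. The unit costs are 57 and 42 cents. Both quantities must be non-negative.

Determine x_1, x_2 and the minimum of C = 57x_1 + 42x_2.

x_1 = 5/2, x_2 = 5, minimum C = 705/2

Corner points and C = 57x_1 + 42x_2:
  (0, 35/4) → C = 735/2
  (10, 0) → C = 570
  (24, 0) → C = 1368
  (5/2, 5) → C = 705/2
The feasible region is unbounded (it extends along (0, 1)), but C strictly increases along every unbounded feasible direction, so there is no improving ray and the minimum is attained at a vertex.

The binding constraints are 6x_1 + 4x_2 = 35 and 2x_1 + 3x_2 = 20.
Solving simultaneously gives x_1 = 5/2, x_2 = 5.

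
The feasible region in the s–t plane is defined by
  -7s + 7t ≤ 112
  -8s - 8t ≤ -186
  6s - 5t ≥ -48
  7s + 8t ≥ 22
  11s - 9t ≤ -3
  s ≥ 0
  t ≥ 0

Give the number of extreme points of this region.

4

Pairwise boundary intersections that survive every other constraint:
  (32, 48)
  (141/2, 173/2)
  (273/44, 375/22)
  (165/16, 207/16)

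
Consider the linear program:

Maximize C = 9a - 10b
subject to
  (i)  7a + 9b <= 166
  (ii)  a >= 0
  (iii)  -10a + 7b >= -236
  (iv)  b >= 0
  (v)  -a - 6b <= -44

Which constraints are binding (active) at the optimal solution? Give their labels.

Extreme points and C = 9a - 10b:
  (0, 166/9) → C = -1660/9
  (200/11, 142/33) → C = 3980/33
  (0, 22/3) → C = -220/3

The maximum is at (200/11, 142/33). Substituting into each constraint, equality holds for (i) and (v); the remaining constraints have slack.

(i) and (v)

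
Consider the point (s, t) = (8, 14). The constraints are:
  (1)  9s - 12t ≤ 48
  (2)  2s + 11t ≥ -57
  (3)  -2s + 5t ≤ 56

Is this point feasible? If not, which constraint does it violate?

feasible

(1): -96 ≤ 48 ✓
(2): 170 ≥ -57 ✓
(3): 54 ≤ 56 ✓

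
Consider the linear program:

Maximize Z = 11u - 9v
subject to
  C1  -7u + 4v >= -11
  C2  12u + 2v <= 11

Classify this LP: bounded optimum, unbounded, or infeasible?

From the feasible point (33/31, -55/62), moving in the direction (-4, -7) keeps every constraint satisfied while Z increases without bound.

unbounded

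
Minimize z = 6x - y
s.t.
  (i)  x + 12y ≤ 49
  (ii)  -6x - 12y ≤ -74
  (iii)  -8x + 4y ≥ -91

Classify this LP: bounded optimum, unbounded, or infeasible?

bounded optimum

Extreme points and z = 6x - y:
  (5, 11/3) → z = 79/3
  (322/25, 301/100) → z = 7427/100
  (347/30, 23/60) → z = 4141/60
The feasible region has finitely many vertices and no improving ray; the minimum is 79/3 at (5, 11/3).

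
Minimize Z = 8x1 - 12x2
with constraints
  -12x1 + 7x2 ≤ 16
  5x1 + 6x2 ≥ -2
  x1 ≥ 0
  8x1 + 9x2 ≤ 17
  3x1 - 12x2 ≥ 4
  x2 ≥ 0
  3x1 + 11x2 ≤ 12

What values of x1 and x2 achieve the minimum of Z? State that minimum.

Vertices and Z = 8x1 - 12x2:
  (80/41, 19/123) → Z = 564/41
  (17/8, 0) → Z = 17
  (4/3, 0) → Z = 32/3

x1 = 4/3, x2 = 0, minimum Z = 32/3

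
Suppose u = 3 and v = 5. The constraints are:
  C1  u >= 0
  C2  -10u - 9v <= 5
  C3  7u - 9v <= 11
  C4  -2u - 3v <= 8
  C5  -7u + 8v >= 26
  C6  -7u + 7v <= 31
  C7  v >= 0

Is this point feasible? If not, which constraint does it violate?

not feasible — violates C5

Constraint C5: -7u + 8v = 19, which is not ≥ 26. All other constraints are satisfied.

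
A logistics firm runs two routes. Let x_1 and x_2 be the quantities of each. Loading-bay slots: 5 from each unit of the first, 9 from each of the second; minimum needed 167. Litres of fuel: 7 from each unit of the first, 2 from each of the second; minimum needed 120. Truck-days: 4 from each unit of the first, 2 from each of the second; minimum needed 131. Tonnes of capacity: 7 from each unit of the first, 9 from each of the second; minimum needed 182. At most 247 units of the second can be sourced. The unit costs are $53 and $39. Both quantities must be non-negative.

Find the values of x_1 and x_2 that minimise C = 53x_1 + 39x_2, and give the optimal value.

x_1 = 65/2, x_2 = 1/2, minimum C = 1742

Vertices and C = 53x_1 + 39x_2:
  (0, 131/2) → C = 5109/2
  (0, 247) → C = 9633
  (167/5, 0) → C = 8851/5
  (65/2, 1/2) → C = 1742
The feasible region is unbounded (it extends along (1, 0)), but C strictly increases along every unbounded feasible direction, so there is no improving ray and the minimum is attained at a vertex.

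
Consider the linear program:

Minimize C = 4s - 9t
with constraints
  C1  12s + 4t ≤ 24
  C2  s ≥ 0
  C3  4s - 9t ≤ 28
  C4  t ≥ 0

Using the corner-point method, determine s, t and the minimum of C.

s = 0, t = 6, minimum C = -54

Extreme points and C = 4s - 9t:
  (0, 6) → C = -54
  (2, 0) → C = 8
  (0, 0) → C = 0

The binding constraints are 12s + 4t = 24 and s = 0.
Solving simultaneously gives s = 0, t = 6.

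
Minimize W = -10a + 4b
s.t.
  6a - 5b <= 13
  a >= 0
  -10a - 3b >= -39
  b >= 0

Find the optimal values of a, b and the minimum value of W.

a = 117/34, b = 26/17, minimum W = -481/17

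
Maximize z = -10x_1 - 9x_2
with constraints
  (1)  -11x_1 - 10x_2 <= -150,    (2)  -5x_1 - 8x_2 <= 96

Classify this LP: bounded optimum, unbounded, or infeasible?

unbounded

From the feasible point (1080/19, -903/19), moving in the direction (-10, 11) keeps every constraint satisfied while z increases without bound.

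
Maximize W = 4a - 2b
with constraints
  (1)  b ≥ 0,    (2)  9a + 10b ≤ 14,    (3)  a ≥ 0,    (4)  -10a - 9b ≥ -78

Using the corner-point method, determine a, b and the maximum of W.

a = 14/9, b = 0, maximum W = 56/9

Feasible corners and W = 4a - 2b:
  (14/9, 0) → W = 56/9
  (0, 0) → W = 0
  (0, 7/5) → W = -14/5

The binding constraints are b = 0 and 9a + 10b = 14.
Solving simultaneously gives a = 14/9, b = 0.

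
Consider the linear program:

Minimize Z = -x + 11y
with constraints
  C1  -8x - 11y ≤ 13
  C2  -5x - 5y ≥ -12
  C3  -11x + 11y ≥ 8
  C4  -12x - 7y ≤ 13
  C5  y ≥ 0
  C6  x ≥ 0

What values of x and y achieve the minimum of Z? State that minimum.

x = 0, y = 8/11, minimum Z = 8

Vertices and Z = -x + 11y:
  (46/55, 86/55) → Z = 180/11
  (0, 12/5) → Z = 132/5
  (0, 8/11) → Z = 8

At the optimal vertex, -11x + 11y = 8 and x = 0.
Solving simultaneously gives x = 0, y = 8/11.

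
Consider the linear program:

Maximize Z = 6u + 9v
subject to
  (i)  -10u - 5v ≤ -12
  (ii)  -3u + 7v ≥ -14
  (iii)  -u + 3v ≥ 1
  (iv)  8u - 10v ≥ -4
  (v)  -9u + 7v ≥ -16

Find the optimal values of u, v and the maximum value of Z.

u = 94/17, v = 82/17, maximum Z = 1302/17

Extreme points and Z = 6u + 9v:
  (31/35, 22/35) → Z = 384/35
  (5/7, 34/35) → Z = 456/35
  (11/4, 5/4) → Z = 111/4
  (94/17, 82/17) → Z = 1302/17

The binding constraints are 8u - 10v = -4 and -9u + 7v = -16.
Solving simultaneously gives u = 94/17, v = 82/17.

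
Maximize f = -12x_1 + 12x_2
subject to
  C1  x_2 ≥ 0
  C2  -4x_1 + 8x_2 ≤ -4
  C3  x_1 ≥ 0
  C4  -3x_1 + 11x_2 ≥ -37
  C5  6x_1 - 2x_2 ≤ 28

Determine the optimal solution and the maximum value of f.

x_1 = 1, x_2 = 0, maximum f = -12

Vertices and f = -12x_1 + 12x_2:
  (1, 0) → f = -12
  (14/3, 0) → f = -56
  (27/5, 11/5) → f = -192/5

The optimum lies where x_2 = 0 and -4x_1 + 8x_2 = -4.
Solving simultaneously gives x_1 = 1, x_2 = 0.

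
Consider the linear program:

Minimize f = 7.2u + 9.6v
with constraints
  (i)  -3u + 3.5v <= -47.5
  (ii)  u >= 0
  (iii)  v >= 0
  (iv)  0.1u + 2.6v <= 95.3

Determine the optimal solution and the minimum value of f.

The optimum lies where -3u + 3.5v = -47.5 and v = 0.
Solving simultaneously gives u = 95/6, v = 0.

u = 95/6, v = 0, minimum f = 114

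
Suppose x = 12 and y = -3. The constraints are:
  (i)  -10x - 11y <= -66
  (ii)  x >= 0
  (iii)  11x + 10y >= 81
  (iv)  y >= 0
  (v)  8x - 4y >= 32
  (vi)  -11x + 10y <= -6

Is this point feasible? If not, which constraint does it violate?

not feasible — violates (iv)

Constraint (iv): y = -3, which is not ≥ 0. All other constraints are satisfied.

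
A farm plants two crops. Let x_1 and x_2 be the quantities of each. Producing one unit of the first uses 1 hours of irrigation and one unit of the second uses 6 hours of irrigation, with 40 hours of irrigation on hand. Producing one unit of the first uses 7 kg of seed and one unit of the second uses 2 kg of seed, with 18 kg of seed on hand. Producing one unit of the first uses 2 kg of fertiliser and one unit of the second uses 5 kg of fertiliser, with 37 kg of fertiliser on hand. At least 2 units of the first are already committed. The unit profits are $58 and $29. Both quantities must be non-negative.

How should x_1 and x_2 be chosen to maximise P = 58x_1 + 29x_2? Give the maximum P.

Vertices and P = 58x_1 + 29x_2:
  (18/7, 0) → P = 1044/7
  (2, 0) → P = 116
  (2, 2) → P = 174

The binding constraints are 7x_1 + 2x_2 = 18 and x_1 = 2.
Solving simultaneously gives x_1 = 2, x_2 = 2.

x_1 = 2, x_2 = 2, maximum P = 174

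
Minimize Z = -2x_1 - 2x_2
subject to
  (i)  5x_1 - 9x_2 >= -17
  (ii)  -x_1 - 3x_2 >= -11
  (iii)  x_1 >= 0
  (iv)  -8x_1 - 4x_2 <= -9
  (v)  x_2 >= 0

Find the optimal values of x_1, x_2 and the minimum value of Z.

Vertices and Z = -2x_1 - 2x_2:
  (2, 3) → Z = -10
  (13/92, 181/92) → Z = -97/23
  (11, 0) → Z = -22
  (9/8, 0) → Z = -9/4

x_1 = 11, x_2 = 0, minimum Z = -22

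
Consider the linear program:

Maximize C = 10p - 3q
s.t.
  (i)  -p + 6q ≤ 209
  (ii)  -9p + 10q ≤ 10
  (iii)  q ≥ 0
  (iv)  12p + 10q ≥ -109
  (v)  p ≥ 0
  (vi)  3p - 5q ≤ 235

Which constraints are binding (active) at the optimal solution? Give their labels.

(i) and (vi)

Corner points and C = 10p - 3q:
  (1015/22, 1871/44) → C = 14687/44
  (2455/13, 862/13) → C = 21964/13
  (0, 1) → C = -3
  (0, 0) → C = 0
  (235/3, 0) → C = 2350/3

The maximum is at (2455/13, 862/13). Substituting into each constraint, equality holds for (i) and (vi); the remaining constraints have slack.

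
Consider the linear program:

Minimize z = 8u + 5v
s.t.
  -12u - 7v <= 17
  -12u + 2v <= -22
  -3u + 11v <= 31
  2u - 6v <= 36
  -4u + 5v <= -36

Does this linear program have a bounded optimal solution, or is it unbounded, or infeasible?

bounded optimum

Corner points and z = 8u + 5v:
  (291/2, 85/2) → z = 2753/2
  (19, 8) → z = 192
  (18/7, -36/7) → z = -36/7
The feasible region has finitely many vertices and no improving ray; the minimum is -36/7 at (18/7, -36/7).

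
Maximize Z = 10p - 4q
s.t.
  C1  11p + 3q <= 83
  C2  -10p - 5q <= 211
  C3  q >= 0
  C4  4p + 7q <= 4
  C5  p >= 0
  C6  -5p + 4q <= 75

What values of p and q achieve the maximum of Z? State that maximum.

p = 1, q = 0, maximum Z = 10

Feasible corners and Z = 10p - 4q:
  (1, 0) → Z = 10
  (0, 0) → Z = 0
  (0, 4/7) → Z = -16/7

The binding constraints are q = 0 and 4p + 7q = 4.
Solving simultaneously gives p = 1, q = 0.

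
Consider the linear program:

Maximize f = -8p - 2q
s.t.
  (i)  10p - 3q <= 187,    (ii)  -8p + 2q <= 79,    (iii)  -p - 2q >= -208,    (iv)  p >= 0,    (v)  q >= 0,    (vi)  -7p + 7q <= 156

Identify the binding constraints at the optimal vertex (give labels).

(iv) and (v)

Feasible corners and f = -8p - 2q:
  (187/10, 0) → f = -748/5
  (1777/49, 2869/49) → f = -19954/49
  (0, 0) → f = 0
  (0, 156/7) → f = -312/7

The maximum is at (0, 0). Substituting into each constraint, equality holds for (iv) and (v); the remaining constraints have slack.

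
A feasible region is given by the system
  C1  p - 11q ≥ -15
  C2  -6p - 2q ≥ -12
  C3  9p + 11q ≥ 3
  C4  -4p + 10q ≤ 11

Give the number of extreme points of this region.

4

Intersecting each pair of boundary lines and keeping only the points that satisfy every inequality leaves:
  (3/2, 3/2)
  (29/34, 49/34)
  (21/8, -15/8)
  (-91/134, 111/134)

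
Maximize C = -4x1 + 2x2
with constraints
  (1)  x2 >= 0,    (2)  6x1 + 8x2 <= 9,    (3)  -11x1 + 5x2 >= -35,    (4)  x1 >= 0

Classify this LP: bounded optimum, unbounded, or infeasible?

bounded optimum

Corner points and C = -4x1 + 2x2:
  (3/2, 0) → C = -6
  (0, 0) → C = 0
  (0, 9/8) → C = 9/4
The feasible region has finitely many vertices and no improving ray; the maximum is 9/4 at (0, 9/8).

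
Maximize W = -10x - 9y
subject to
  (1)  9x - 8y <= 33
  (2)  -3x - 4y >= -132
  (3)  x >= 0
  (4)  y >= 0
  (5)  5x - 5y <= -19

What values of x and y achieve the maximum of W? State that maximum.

x = 0, y = 19/5, maximum W = -171/5

At the optimal vertex, x = 0 and 5x - 5y = -19.
Solving simultaneously gives x = 0, y = 19/5.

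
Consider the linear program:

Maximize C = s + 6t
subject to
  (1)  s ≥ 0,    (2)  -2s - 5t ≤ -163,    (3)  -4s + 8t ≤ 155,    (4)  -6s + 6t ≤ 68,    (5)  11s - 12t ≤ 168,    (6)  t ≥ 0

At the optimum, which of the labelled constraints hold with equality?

Feasible corners and C = s + 6t:
  (319/21, 557/21) → C = 523/3
  (2796/79, 1457/79) → C = 11538/79
  (193/12, 329/12) → C = 2167/12
  (801/10, 2377/40) → C = 8733/20

The maximum is at (801/10, 2377/40). Substituting into each constraint, equality holds for (3) and (5); the remaining constraints have slack.

(3) and (5)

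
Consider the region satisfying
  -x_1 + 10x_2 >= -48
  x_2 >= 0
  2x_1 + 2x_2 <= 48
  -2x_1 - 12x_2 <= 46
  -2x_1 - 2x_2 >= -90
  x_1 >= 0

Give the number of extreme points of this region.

Intersecting each pair of boundary lines and keeping only the points that satisfy every inequality leaves:
  (24, 0)
  (0, 0)
  (0, 24)

3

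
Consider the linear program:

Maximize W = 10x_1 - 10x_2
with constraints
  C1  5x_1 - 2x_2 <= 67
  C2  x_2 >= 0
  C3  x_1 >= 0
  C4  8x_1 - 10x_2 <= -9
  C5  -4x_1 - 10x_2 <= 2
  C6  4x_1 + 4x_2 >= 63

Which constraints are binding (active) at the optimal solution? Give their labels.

C1 and C4

Vertices and W = 10x_1 - 10x_2:
  (344/17, 581/34) → W = 535/17
  (0, 63/4) → W = -315/2
  (33/4, 15/2) → W = 15/2
The feasible region is unbounded (it extends along (0, 1), (2, 5)), but W strictly decreases along every unbounded feasible direction, so there is no improving ray and the maximum is attained at a vertex.

The maximum is at (344/17, 581/34). Substituting into each constraint, equality holds for C1 and C4; the remaining constraints have slack.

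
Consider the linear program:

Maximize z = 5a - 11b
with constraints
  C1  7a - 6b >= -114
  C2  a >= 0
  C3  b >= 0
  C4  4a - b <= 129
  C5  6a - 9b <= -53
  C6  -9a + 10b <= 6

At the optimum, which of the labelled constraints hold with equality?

Corner points and z = 5a - 11b:
  (607/15, 493/15) → z = -796/5
  (1296/31, 1185/31) → z = -6555/31
  (68/3, 21) → z = -353/3

The maximum is at (68/3, 21). Substituting into each constraint, equality holds for C5 and C6; the remaining constraints have slack.

C5 and C6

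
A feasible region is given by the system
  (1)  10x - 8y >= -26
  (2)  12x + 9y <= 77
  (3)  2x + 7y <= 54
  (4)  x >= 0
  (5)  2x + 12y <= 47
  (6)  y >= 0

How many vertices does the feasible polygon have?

5

Pairwise boundary intersections that survive every other constraint:
  (0, 13/4)
  (8/17, 261/68)
  (167/42, 205/63)
  (77/12, 0)
  (0, 0)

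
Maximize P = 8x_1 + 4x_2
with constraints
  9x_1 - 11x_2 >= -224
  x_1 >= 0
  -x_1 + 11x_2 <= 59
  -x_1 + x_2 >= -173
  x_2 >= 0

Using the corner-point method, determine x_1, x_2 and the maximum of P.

At the optimal vertex, -x_1 + 11x_2 = 59 and -x_1 + x_2 = -173.
Solving simultaneously gives x_1 = 981/5, x_2 = 116/5.

x_1 = 981/5, x_2 = 116/5, maximum P = 8312/5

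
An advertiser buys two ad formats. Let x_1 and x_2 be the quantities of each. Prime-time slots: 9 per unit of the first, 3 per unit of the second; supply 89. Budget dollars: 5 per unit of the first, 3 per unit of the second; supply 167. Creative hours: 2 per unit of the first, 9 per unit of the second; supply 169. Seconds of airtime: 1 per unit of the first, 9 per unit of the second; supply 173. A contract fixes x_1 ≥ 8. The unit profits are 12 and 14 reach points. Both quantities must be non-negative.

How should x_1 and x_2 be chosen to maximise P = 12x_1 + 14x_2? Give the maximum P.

Corner points and P = 12x_1 + 14x_2:
  (89/9, 0) → P = 356/3
  (8, 0) → P = 96
  (8, 17/3) → P = 526/3

x_1 = 8, x_2 = 17/3, maximum P = 526/3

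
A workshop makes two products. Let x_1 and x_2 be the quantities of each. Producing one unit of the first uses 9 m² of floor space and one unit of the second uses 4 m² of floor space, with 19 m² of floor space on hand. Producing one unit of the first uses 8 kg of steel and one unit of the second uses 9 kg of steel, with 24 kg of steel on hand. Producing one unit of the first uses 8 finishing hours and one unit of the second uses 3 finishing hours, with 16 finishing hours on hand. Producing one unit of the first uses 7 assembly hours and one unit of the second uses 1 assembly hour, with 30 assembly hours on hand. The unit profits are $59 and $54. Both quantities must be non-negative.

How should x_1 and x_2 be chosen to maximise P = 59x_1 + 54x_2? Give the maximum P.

x_1 = 3/2, x_2 = 4/3, maximum P = 321/2

Corner points and P = 59x_1 + 54x_2:
  (0, 0) → P = 0
  (0, 8/3) → P = 144
  (2, 0) → P = 118
  (3/2, 4/3) → P = 321/2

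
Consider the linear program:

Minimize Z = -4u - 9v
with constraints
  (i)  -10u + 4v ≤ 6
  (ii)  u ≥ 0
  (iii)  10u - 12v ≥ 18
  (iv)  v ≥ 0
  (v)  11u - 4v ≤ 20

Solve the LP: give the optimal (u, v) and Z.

u = 42/23, v = 1/46, minimum Z = -15/2

Corner points and Z = -4u - 9v:
  (9/5, 0) → Z = -36/5
  (42/23, 1/46) → Z = -15/2
  (20/11, 0) → Z = -80/11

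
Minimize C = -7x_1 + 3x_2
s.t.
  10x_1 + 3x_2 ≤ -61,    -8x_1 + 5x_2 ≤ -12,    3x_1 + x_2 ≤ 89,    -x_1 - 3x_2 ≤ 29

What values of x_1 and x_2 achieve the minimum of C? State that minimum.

At the optimal vertex, 10x_1 + 3x_2 = -61 and -x_1 - 3x_2 = 29.
Solving simultaneously gives x_1 = -32/9, x_2 = -229/27.

x_1 = -32/9, x_2 = -229/27, minimum C = -5/9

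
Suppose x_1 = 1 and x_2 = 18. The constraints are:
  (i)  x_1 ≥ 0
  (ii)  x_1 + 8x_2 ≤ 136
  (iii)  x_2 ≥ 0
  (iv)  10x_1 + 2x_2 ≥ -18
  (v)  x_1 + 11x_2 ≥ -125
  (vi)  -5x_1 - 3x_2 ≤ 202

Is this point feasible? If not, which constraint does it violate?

Constraint (ii): x_1 + 8x_2 = 145, which is not ≤ 136. All other constraints are satisfied.

not feasible — violates (ii)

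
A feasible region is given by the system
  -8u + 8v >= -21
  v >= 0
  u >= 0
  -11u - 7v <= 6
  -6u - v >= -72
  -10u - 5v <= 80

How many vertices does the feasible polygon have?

4

Intersecting each pair of boundary lines and keeping only the points that satisfy every inequality leaves:
  (21/8, 0)
  (597/56, 225/28)
  (0, 0)
  (0, 72)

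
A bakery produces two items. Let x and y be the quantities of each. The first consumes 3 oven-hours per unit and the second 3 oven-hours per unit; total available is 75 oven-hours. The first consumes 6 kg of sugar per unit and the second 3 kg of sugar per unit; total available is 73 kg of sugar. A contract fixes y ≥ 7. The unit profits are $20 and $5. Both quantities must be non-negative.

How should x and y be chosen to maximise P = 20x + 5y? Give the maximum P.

Vertices and P = 20x + 5y:
  (0, 73/3) → P = 365/3
  (0, 7) → P = 35
  (26/3, 7) → P = 625/3

At the optimal vertex, 6x + 3y = 73 and y = 7.
Solving simultaneously gives x = 26/3, y = 7.

x = 26/3, y = 7, maximum P = 625/3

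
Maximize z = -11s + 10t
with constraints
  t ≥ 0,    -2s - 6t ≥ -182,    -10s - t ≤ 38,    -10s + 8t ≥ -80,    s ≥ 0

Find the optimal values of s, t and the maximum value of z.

Extreme points and z = -11s + 10t:
  (8, 0) → z = -88
  (0, 0) → z = 0
  (484/19, 415/19) → z = -1174/19
  (0, 91/3) → z = 910/3

The binding constraints are -2s - 6t = -182 and s = 0.
Solving simultaneously gives s = 0, t = 91/3.

s = 0, t = 91/3, maximum z = 910/3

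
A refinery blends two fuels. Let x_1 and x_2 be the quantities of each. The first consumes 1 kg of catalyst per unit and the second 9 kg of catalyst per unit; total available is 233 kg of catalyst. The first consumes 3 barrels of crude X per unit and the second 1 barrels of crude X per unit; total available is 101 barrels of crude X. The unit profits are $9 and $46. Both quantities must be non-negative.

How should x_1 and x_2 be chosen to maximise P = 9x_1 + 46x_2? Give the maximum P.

Feasible corners and P = 9x_1 + 46x_2:
  (0, 0) → P = 0
  (0, 233/9) → P = 10718/9
  (101/3, 0) → P = 303
  (26, 23) → P = 1292

The binding constraints are x_1 + 9x_2 = 233 and 3x_1 + x_2 = 101.
Solving simultaneously gives x_1 = 26, x_2 = 23.

x_1 = 26, x_2 = 23, maximum P = 1292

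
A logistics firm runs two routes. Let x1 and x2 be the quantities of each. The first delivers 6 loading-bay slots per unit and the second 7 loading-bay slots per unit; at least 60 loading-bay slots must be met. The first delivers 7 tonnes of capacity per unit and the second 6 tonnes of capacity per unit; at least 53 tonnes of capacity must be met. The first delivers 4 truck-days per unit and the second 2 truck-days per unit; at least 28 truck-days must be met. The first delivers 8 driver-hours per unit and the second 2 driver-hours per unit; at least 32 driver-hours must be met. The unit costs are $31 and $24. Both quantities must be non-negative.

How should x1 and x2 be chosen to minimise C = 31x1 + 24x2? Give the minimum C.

Feasible corners and C = 31x1 + 24x2:
  (0, 16) → C = 384
  (10, 0) → C = 310
  (19/4, 9/2) → C = 1021/4
  (1, 12) → C = 319
The feasible region is unbounded (it extends along (0, 1), (1, 0)), but C strictly increases along every unbounded feasible direction, so there is no improving ray and the minimum is attained at a vertex.

x1 = 19/4, x2 = 9/2, minimum C = 1021/4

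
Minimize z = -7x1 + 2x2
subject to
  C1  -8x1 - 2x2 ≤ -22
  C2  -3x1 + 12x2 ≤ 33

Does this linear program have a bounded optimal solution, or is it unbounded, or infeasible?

From the feasible point (33/17, 55/17), moving in the direction (2, -8) keeps every constraint satisfied while z decreases without bound.

unbounded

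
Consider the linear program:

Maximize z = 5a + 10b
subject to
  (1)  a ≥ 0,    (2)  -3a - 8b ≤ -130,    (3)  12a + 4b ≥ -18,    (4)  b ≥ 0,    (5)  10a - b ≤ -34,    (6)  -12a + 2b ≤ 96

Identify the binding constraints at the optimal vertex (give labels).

Corner points and z = 5a + 10b:
  (0, 34) → z = 340
  (0, 48) → z = 480
  (7/2, 69) → z = 1415/2

The maximum is at (7/2, 69). Substituting into each constraint, equality holds for (5) and (6); the remaining constraints have slack.

(5) and (6)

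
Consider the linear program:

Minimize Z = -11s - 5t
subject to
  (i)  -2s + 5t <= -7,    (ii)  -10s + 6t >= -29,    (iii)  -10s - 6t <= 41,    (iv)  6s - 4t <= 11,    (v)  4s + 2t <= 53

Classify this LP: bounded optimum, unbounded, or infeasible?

Extreme points and Z = -11s - 5t:
  (-163/62, -76/31) → Z = 2553/62
  (27/22, -10/11) → Z = -197/22
  (-49/38, -89/19) → Z = 1429/38
The feasible region has finitely many vertices and no improving ray; the minimum is -197/22 at (27/22, -10/11).

bounded optimum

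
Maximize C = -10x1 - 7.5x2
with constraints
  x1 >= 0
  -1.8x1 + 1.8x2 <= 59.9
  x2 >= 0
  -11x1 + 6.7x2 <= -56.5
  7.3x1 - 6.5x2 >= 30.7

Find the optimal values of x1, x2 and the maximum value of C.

x1 = 113/22, x2 = 0, maximum C = -565/11

Vertices and C = -10x1 - 7.5x2:
  (44461/144, 49253/144) → C = -1628015/288
  (113/22, 0) → C = -565/11
  (16156/2259, 7475/2259) → C = -435245/4518
The feasible region is unbounded (it extends along (1, 1), (1, 0)), but C strictly decreases along every unbounded feasible direction, so there is no improving ray and the maximum is attained at a vertex.

The optimum lies where x2 = 0 and -11x1 + 6.7x2 = -56.5.
Solving simultaneously gives x1 = 113/22, x2 = 0.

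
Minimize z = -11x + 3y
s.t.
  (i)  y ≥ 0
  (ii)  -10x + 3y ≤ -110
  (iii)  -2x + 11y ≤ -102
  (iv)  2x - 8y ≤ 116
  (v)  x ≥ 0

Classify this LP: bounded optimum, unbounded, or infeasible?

bounded optimum

Vertices and z = -11x + 3y:
  (51, 0) → z = -561
  (58, 0) → z = -638
  (230/3, 14/3) → z = -2488/3
The feasible region has finitely many vertices and no improving ray; the minimum is -2488/3 at (230/3, 14/3).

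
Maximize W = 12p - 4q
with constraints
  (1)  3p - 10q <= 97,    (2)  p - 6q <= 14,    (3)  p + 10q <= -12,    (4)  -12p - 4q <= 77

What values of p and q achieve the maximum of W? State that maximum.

p = 17/4, q = -13/8, maximum W = 115/2

Vertices and W = 12p - 4q:
  (17/4, -13/8) → W = 115/2
  (-203/38, -245/76) → W = -973/19
  (-361/58, -67/116) → W = -2099/29

The binding constraints are p - 6q = 14 and p + 10q = -12.
Solving simultaneously gives p = 17/4, q = -13/8.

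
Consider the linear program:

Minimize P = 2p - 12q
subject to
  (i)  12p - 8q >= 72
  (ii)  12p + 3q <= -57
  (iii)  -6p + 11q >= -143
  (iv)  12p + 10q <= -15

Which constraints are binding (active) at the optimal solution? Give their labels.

Feasible corners and P = 2p - 12q:
  (-20/11, -129/11) → P = 1508/11
  (-88/21, -107/7) → P = 3676/21
  (-33/25, -343/25) → P = 162

The minimum is at (-20/11, -129/11). Substituting into each constraint, equality holds for (i) and (ii); the remaining constraints have slack.

(i) and (ii)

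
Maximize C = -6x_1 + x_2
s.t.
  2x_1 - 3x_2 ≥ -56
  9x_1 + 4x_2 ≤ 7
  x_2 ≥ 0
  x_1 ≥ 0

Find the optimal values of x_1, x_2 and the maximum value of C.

x_1 = 0, x_2 = 7/4, maximum C = 7/4

Feasible corners and C = -6x_1 + x_2:
  (7/9, 0) → C = -14/3
  (0, 7/4) → C = 7/4
  (0, 0) → C = 0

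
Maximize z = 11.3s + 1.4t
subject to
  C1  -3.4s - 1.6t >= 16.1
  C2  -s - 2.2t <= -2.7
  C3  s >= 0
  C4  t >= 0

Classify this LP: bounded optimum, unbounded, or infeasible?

infeasible

The boundaries -3.4s - 1.6t = 16.1 and -s - 2.2t = -2.7 meet at (-1987/294, 632/147), but that point violates s ≥ 0. Every candidate vertex is excluded by some other constraint, so the feasible region is empty.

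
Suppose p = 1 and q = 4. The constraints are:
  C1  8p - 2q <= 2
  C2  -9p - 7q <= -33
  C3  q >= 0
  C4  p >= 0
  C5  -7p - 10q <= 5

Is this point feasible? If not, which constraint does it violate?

C1: 0 ≤ 2 ✓
C2: -37 ≤ -33 ✓
C3: 4 ≥ 0 ✓
C4: 1 ≥ 0 ✓
C5: -47 ≤ 5 ✓

feasible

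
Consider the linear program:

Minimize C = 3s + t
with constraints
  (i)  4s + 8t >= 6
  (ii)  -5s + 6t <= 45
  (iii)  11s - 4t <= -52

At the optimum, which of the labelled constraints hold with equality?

Feasible corners and C = 3s + t:
  (-81/16, 105/32) → C = -381/32
  (-49/13, 137/52) → C = -451/52
  (-66/23, 235/46) → C = -7/2

The minimum is at (-81/16, 105/32). Substituting into each constraint, equality holds for (i) and (ii); the remaining constraints have slack.

(i) and (ii)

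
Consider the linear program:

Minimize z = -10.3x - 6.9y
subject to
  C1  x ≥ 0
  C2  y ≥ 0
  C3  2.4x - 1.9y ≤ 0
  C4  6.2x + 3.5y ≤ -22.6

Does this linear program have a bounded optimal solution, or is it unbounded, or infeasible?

infeasible

The boundaries x = 0 and y = 0 meet at (0, 0), but that point violates 6.2x + 3.5y ≤ -22.6. Every candidate vertex is excluded by some other constraint, so the feasible region is empty.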